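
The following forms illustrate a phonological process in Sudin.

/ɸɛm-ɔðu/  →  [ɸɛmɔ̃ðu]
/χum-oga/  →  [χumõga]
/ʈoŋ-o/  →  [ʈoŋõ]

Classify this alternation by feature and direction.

The vowel /ɔ/ surfaces as nasalised [ɔ̃] next to the preceding nasal /m/ — it has acquired the [+nasal] feature of its neighbour.
Likewise in the remaining data: /o/ → [õ] after /m/; /o/ → [õ] after /ŋ/ — each time a vowel is nasalised next to a preceding nasal.
Because the conditioning nasal is to the left of the vowel that changes, the process is progressive (perseverative).

progressive nasality assimilation (vowel nasalisation)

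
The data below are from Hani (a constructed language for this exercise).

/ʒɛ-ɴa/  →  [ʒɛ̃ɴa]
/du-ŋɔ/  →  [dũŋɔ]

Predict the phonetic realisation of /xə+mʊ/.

The data show regressive nasality assimilation (vowel nasalisation): /ɛ/ → [ɛ̃] before /ɴ/; /u/ → [ũ] before /ŋ/ — a vowel is nasalised by an immediately following nasal consonant.
/ə/ sits next to the nasal /m/ and is therefore nasalised to [ə̃].

[xə̃mʊ]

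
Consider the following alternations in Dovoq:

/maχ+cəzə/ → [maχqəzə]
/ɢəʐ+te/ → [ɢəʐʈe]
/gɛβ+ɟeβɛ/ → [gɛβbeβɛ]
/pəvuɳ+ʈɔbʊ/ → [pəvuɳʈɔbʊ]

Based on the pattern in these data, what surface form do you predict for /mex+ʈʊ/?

[mexkʊ]

The data show progressive place assimilation: /c/ → [q] after /χ/; /t/ → [ʈ] after /ʐ/; /ɟ/ → [b] after /β/. In each pair only place changes, matching the preceding consonant, while manner and voice stay constant.
No alternation appears in [pəvuɳʈɔbʊ]: there the adjacent consonants already agree in place (/ʈ/ and /ɳ/ are both retroflex), so this form is consistent with the same rule.
/ʈ/ is a voiceless retroflex stop. The preceding trigger /x/ is velar, so /ʈ/ must become velar as well.
Changing only its place to velar gives [k] — the voiceless velar stop.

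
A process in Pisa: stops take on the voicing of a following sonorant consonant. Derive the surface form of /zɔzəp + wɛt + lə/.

The rule targets /p/ (voiceless bilabial stop), which sits before the trigger /w/ (voiced).
The voiced bilabial stop is [b], so /p/ → [b].
At the second juncture, /t/ likewise becomes [d] adjacent to /l/.

[zɔzəbwɛdlə]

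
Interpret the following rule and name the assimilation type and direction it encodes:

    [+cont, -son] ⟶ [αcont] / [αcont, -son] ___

progressive manner assimilation

The shared variable α links the value of [cont] on the target to that of the neighbouring obstruent. [cont] distinguishes stops from fricatives — a manner-of-articulation feature — so this is manner assimilation.
The conditioning segment sits to the left of the focus bar, meaning the trigger precedes the segment that changes — progressive assimilation.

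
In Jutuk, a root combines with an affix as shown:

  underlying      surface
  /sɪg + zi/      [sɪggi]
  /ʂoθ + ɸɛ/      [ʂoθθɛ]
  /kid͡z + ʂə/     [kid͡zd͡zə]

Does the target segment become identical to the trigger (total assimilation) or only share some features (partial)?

The segment that alternates is /z/, which surfaces as [g] when adjacent to /g/.
The output [g] is identical to the trigger /g/ — every feature (place, manner, voicing) has been copied — so this is total assimilation.
The remaining alternations confirm this: /ɸ/ → [θ] after /θ/; /ʂ/ → [d͡z] after /d͡z/ — in each case the output is a copy of the preceding consonant.

total assimilation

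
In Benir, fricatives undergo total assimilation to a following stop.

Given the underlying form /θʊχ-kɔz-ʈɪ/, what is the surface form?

[θʊkkɔʈʈɪ]

/χ/ is the segment targeted by the rule; it sits immediately before /k/, so it assimilates completely and surfaces as [k].
At the second juncture, /z/ likewise becomes [ʈ] adjacent to /ʈ/.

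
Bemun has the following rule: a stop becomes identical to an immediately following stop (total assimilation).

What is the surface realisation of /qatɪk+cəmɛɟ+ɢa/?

[qatɪccəmɛɢɢa]

/k/ is the segment targeted by the rule; it sits immediately before /c/, so it assimilates completely and surfaces as [c].
At the second juncture, /ɟ/ likewise becomes [ɢ] adjacent to /ɢ/.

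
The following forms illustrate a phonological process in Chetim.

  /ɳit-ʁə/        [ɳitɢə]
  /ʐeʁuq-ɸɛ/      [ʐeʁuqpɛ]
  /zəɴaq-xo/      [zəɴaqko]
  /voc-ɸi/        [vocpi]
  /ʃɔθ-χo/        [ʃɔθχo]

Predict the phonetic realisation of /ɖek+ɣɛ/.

The data show progressive manner assimilation: /ʁ/ → [ɢ] after /t/; /ɸ/ → [p] after /q/; /x/ → [k] after /q/; /ɸ/ → [p] after /c/. In each pair only manner changes, matching the preceding consonant, while place and voice stay constant.
Nothing changes in [ʃɔθχo]: there the adjacent consonants already agree in manner (/χ/ and /θ/ are both fricatives), so this form is consistent with the same rule.
/ɣ/ is a voiced velar fricative. The preceding trigger /k/ is a stop, so /ɣ/ must become a stop as well.
Changing only its manner to stop gives [g] — the voiced velar stop.

[ɖekgɛ]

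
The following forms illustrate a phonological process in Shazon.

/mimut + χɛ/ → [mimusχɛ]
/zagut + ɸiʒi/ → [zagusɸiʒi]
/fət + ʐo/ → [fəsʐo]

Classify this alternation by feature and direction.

Comparing underlying and surface forms, /t/ → [s] is the alternation; the neighbouring /χ/ is constant.
/t/ is a stop while /χ/ is a fricative; the output [s] is a fricative, matching the trigger — so the feature that spreads is manner.
Place and voice are unchanged, so the assimilation is partial, not total.
The other alternating forms pattern the same way: /t/ → [s] before /ɸ/ (stop → fricative, matching a fricative); /t/ → [s] before /ʐ/ (stop → fricative, matching a fricative) — only manner changes, and always toward the following segment.
The trigger is the following segment, so the direction is regressive (anticipatory).

regressive manner assimilation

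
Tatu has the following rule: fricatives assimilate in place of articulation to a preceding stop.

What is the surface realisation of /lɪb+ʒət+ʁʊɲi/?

The rule targets /ʒ/ (voiced postalveolar fricative), which sits after the trigger /b/ (bilabial).
A voiced bilabial fricative is [β], so the surface segment is [β].
The same rule applies at the second boundary: /ʁ/ → [z] next to /t/.

[lɪbβətzʊɲi]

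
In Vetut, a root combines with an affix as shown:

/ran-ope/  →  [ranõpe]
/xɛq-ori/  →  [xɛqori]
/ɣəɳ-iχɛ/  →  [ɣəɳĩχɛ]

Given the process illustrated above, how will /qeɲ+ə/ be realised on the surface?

The data show progressive nasality assimilation (vowel nasalisation): /o/ → [õ] after /n/; /i/ → [ĩ] after /ɳ/ — a vowel is nasalised by an immediately preceding nasal consonant.
No change occurs in [xɛqori] because the vowel at the boundary is adjacent to an oral consonant, not a nasal (/o/ next to /q/).
The vowel /ə/ is adjacent to the preceding nasal /ɲ/, so it acquires [+nasal] and surfaces as [ə̃].

[qeɲə̃]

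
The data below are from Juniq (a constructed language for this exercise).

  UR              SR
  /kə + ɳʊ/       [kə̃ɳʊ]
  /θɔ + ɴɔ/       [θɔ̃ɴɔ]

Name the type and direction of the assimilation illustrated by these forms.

The vowel /ə/ surfaces as nasalised [ə̃] next to the following nasal /ɳ/ — it has acquired the [+nasal] feature of its neighbour.
Likewise in the remaining data: /ɔ/ → [ɔ̃] before /ɴ/ — each time a vowel is nasalised next to a following nasal.
Because the conditioning nasal is to the right of the vowel that changes, the process is regressive (anticipatory).

regressive nasality assimilation (vowel nasalisation)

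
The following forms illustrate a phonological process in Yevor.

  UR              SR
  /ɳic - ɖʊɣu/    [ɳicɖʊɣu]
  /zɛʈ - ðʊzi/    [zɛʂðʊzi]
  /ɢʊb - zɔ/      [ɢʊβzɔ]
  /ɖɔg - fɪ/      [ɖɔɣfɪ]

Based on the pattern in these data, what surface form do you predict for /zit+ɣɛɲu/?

The data show regressive manner assimilation: /ʈ/ → [ʂ] before /ð/; /b/ → [β] before /z/; /g/ → [ɣ] before /f/. In each pair only manner changes, matching the following consonant, while place and voice stay constant.
No alternation appears in [ɳicɖʊɣu]: there the adjacent consonants already agree in manner (/c/ and /ɖ/ are both stops), so this form is consistent with the same rule.
The rule targets /t/ (voiceless alveolar stop), which sits before the trigger /ɣ/ (fricative).
A voiceless alveolar fricative is [s], so the surface segment is [s].

[zisɣɛɲu]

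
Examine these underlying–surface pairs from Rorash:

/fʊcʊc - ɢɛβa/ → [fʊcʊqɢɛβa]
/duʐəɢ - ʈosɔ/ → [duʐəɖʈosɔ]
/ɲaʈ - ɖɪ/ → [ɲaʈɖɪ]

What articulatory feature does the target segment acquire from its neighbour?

Underlying /c/ is realised as [q] next to /ɢ/; /ɢ/ itself does not change.
The change palatal → uvular matches the place of the following /ɢ/, identifying this as place assimilation.
The other alternating form patterns the same way: /ɢ/ → [ɖ] before /ʈ/ (uvular → retroflex, matching retroflex) — only place changes, and always toward the following segment.
No alternation appears in [ɲaʈɖɪ]: there the adjacent consonants already agree in place (/ʈ/ and /ɖ/ are both retroflex), so this form is consistent with the same rule.

place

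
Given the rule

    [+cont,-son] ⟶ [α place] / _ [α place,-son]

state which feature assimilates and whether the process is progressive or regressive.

regressive place assimilation

The shared variable α links the value of the place features (abbreviated [place]) on the target to the same value on the neighbouring segment, so place is the feature that assimilates.
The conditioning segment sits to the right of the focus bar, meaning the trigger follows the segment that changes — regressive assimilation.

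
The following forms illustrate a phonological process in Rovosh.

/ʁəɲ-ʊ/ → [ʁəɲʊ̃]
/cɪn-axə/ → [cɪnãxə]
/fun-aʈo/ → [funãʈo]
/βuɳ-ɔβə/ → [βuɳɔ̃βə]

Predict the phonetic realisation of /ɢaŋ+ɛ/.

The data show progressive nasality assimilation (vowel nasalisation): /ʊ/ → [ʊ̃] after /ɲ/; /a/ → [ã] after /n/; /ɔ/ → [ɔ̃] after /ɳ/ — a vowel is nasalised by an immediately preceding nasal consonant.
/ɛ/ sits next to the nasal /ŋ/ and is therefore nasalised to [ɛ̃].

[ɢaŋɛ̃]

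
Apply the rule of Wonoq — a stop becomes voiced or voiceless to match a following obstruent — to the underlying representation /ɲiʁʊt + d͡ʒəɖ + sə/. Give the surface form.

[ɲiʁʊdd͡ʒəʈsə]

The rule targets /t/ (voiceless alveolar stop), which sits before the trigger /d͡ʒ/ (voiced).
The voiced alveolar stop is [d], so /t/ → [d].
The same rule applies at the second boundary: /ɖ/ → [ʈ] next to /s/.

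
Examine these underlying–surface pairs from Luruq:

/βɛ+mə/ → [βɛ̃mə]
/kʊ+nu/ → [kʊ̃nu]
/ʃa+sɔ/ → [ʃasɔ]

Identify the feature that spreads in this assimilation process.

nasality

The vowel /ɛ/ surfaces as nasalised [ɛ̃] next to the following nasal /m/ — it has acquired the [+nasal] feature of its neighbour.
Likewise in the remaining data: /ʊ/ → [ʊ̃] before /n/ — each time a vowel is nasalised next to a following nasal.
No change occurs in [ʃasɔ] because the vowel at the boundary is adjacent to an oral consonant, not a nasal (/a/ next to /s/).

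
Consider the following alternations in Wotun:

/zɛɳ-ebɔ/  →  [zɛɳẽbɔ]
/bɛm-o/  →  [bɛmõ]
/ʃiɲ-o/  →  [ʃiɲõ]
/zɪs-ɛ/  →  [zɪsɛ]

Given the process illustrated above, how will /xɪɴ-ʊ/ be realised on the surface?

The data show progressive nasality assimilation (vowel nasalisation): /e/ → [ẽ] after /ɳ/; /o/ → [õ] after /m/; /o/ → [õ] after /ɲ/ — a vowel is nasalised by an immediately preceding nasal consonant.
No change occurs in [zɪsɛ] because the vowel at the boundary is adjacent to an oral consonant, not a nasal (/ɛ/ next to /s/).
/ʊ/ sits next to the nasal /ɴ/ and is therefore nasalised to [ʊ̃].

[xɪɴʊ̃]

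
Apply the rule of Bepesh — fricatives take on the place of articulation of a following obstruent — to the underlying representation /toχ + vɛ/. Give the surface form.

[tofvɛ]

The rule targets /χ/ (voiceless uvular fricative), which sits before the trigger /v/ (labiodental).
The voiceless labiodental fricative is [f], so /χ/ → [f].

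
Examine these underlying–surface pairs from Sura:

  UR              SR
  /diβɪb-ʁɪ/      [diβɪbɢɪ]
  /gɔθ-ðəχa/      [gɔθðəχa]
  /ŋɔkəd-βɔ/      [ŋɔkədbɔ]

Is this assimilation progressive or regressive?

progressive

Underlying /ʁ/ is realised as [ɢ] next to /b/; /b/ itself does not change.
The change fricative → stop matches the manner of the preceding /b/, identifying this as manner assimilation.
The other alternating form patterns the same way: /β/ → [b] after /d/ (fricative → stop, matching a stop) — only manner changes, and always toward the preceding segment.
Nothing changes in [gɔθðəχa]: there the adjacent consonants already agree in manner (/ð/ and /θ/ are both fricatives), so this form is consistent with the same rule.
Since the segment that changes follows the conditioning segment, the assimilation is progressive.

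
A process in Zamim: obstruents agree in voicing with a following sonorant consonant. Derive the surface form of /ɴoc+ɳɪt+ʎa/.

/c/ is a voiceless palatal stop. The following trigger /ɳ/ is voiced, so /c/ must become voiced as well.
Changing only its voicing to voiced gives [ɟ] — the voiced palatal stop.
At the second juncture, /t/ likewise becomes [d] adjacent to /ʎ/.

[ɴoɟɳɪdʎa]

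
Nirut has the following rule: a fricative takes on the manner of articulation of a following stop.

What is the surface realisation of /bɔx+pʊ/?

The rule targets /x/ (voiceless velar fricative), which sits before the trigger /p/ (stop).
A voiceless velar stop is [k], so the surface segment is [k].

[bɔkpʊ]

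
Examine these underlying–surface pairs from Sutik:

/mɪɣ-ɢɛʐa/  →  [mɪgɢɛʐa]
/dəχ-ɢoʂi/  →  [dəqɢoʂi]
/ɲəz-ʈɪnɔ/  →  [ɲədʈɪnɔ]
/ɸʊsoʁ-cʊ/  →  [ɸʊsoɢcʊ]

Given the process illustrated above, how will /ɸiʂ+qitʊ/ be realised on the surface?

[ɸiʈqitʊ]

The data show regressive manner assimilation: /ɣ/ → [g] before /ɢ/; /χ/ → [q] before /ɢ/; /z/ → [d] before /ʈ/; /ʁ/ → [ɢ] before /c/. In each pair only manner changes, matching the following consonant, while place and voice stay constant.
The rule targets /ʂ/ (voiceless retroflex fricative), which sits before the trigger /q/ (stop).
A voiceless retroflex stop is [ʈ], so the surface segment is [ʈ].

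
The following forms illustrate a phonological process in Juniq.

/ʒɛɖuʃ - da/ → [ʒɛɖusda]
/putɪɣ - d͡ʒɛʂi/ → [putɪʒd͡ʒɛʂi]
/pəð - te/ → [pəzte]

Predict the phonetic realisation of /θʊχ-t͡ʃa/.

[θʊʃt͡ʃa]

The data show regressive place assimilation: /ʃ/ → [s] before /d/; /ɣ/ → [ʒ] before /d͡ʒ/; /ð/ → [z] before /t/. In each pair only place changes, matching the following consonant, while manner and voice stay constant.
/χ/ is a voiceless uvular fricative. The following trigger /t͡ʃ/ is postalveolar, so /χ/ must become postalveolar as well.
A voiceless postalveolar fricative is [ʃ], so the surface segment is [ʃ].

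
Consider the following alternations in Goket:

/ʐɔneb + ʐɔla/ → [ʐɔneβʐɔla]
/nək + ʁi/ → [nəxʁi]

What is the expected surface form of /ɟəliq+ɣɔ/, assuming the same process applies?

[ɟəliχɣɔ]

The data show regressive manner assimilation: /b/ → [β] before /ʐ/; /k/ → [x] before /ʁ/. In each pair only manner changes, matching the following consonant, while place and voice stay constant.
The rule targets /q/ (voiceless uvular stop), which sits before the trigger /ɣ/ (fricative).
The voiceless uvular fricative is [χ], so /q/ → [χ].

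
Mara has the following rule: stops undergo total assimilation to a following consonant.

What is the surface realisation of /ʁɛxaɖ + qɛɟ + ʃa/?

/ɖ/ is the segment targeted by the rule; it sits immediately before /q/, so it assimilates completely and surfaces as [q].
The same rule applies at the second boundary: /ɟ/ → [ʃ] next to /ʃ/.

[ʁɛxaqqɛʃʃa]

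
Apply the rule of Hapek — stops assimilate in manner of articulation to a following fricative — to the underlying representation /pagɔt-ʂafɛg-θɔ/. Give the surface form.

[pagɔsʂafɛɣθɔ]

The rule targets /t/ (voiceless alveolar stop), which sits before the trigger /ʂ/ (fricative).
Changing only its manner to fricative gives [s] — the voiceless alveolar fricative.
The same rule applies at the second boundary: /g/ → [ɣ] next to /θ/.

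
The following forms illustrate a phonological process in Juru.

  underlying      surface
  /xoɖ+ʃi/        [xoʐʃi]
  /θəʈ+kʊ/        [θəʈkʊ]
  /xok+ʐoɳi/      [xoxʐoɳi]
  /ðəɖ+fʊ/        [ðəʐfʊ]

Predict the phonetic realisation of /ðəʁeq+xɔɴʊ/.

[ðəʁeχxɔɴʊ]

The data show regressive manner assimilation: /ɖ/ → [ʐ] before /ʃ/; /k/ → [x] before /ʐ/; /ɖ/ → [ʐ] before /f/. In each pair only manner changes, matching the following consonant, while place and voice stay constant.
No alternation appears in [θəʈkʊ]: there the adjacent consonants already agree in manner (/ʈ/ and /k/ are both stops), so this form is consistent with the same rule.
/q/ is a voiceless uvular stop. The following trigger /x/ is a fricative, so /q/ must become a fricative as well.
Changing only its manner to fricative gives [χ] — the voiceless uvular fricative.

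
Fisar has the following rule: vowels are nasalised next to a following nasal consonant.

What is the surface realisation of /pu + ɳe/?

/u/ sits next to the nasal /ɳ/ and is therefore nasalised to [ũ].

[pũɳe]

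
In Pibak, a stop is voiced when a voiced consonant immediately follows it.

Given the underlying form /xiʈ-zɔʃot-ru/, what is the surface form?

[xiɖzɔʃodru]

/ʈ/ is a voiceless retroflex stop. The following trigger /z/ is voiced, so /ʈ/ must become voiced as well.
A voiced retroflex stop is [ɖ], so the surface segment is [ɖ].
At the second juncture, /t/ likewise becomes [d] adjacent to /r/.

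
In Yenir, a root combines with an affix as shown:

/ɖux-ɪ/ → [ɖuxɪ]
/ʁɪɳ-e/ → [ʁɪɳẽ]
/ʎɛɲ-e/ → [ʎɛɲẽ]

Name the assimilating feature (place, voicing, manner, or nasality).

nasality

The vowel /e/ surfaces as nasalised [ẽ] next to the preceding nasal /ɳ/ — it has acquired the [+nasal] feature of its neighbour.
Likewise in the remaining data: /e/ → [ẽ] after /ɲ/ — each time a vowel is nasalised next to a preceding nasal.
No change occurs in [ɖuxɪ] because the vowel at the boundary is adjacent to an oral consonant, not a nasal (/ɪ/ next to /x/).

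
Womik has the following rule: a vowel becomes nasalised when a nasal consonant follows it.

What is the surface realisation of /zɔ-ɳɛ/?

The vowel /ɔ/ is adjacent to the following nasal /ɳ/, so it acquires [+nasal] and surfaces as [ɔ̃].

[zɔ̃ɳɛ]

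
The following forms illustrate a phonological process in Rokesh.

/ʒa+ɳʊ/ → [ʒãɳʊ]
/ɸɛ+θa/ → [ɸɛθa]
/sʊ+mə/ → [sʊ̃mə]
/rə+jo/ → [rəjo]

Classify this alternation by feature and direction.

regressive nasality assimilation (vowel nasalisation)

The vowel /a/ surfaces as nasalised [ã] next to the following nasal /ɳ/ — it has acquired the [+nasal] feature of its neighbour.
The other form shows the same pattern: /ʊ/ → [ʊ̃] before /m/ — each time a vowel is nasalised next to a following nasal.
No change occurs in [ɸɛθa], [rəjo] because the vowel at the boundary is adjacent to an oral consonant, not a nasal (/ɛ/ next to /θ/; /ə/ next to /j/).
Because the conditioning nasal is to the right of the vowel that changes, the process is regressive (anticipatory).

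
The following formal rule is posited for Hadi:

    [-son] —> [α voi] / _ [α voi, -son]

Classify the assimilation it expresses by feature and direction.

regressive voicing assimilation

The shared variable α links the value of [voi] on the target to the same value on the neighbouring segment, so voicing is the feature that assimilates.
The conditioning segment sits to the right of the focus bar, meaning the trigger follows the segment that changes — regressive assimilation.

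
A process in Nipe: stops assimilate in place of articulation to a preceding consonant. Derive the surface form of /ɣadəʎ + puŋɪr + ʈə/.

/p/ is a voiceless bilabial stop. The preceding trigger /ʎ/ is palatal, so /p/ must become palatal as well.
The voiceless palatal stop is [c], so /p/ → [c].
At the second juncture, /ʈ/ likewise becomes [t] adjacent to /r/.

[ɣadəʎcuŋɪrtə]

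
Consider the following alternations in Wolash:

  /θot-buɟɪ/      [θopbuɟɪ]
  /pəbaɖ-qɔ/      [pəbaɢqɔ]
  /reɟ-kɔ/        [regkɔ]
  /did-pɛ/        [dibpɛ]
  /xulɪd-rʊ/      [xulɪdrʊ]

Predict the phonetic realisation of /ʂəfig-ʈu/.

[ʂəfiɖʈu]

The data show regressive place assimilation: /t/ → [p] before /b/; /ɖ/ → [ɢ] before /q/; /ɟ/ → [g] before /k/; /d/ → [b] before /p/. In each pair only place changes, matching the following consonant, while manner and voice stay constant.
No alternation appears in [xulɪdrʊ]: there the adjacent consonants already agree in place (/d/ and /r/ are both alveolar), so this form is consistent with the same rule.
/g/ is a voiced velar stop. The following trigger /ʈ/ is retroflex, so /g/ must become retroflex as well.
Changing only its place to retroflex gives [ɖ] — the voiced retroflex stop.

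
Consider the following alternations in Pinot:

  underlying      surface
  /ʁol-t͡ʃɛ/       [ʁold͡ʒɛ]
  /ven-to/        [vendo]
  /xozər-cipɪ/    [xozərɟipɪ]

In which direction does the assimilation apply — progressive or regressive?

The segment that alternates is /t͡ʃ/, which surfaces as [d͡ʒ] when adjacent to /l/.
/t͡ʃ/ is voiceless while /l/ is voiced; the output [d͡ʒ] is voiced, matching the trigger — so the feature that spreads is voicing.
The other alternating forms pattern the same way: /t/ → [d] after /n/ (voiceless → voiced, matching voiced); /c/ → [ɟ] after /r/ (voiceless → voiced, matching voiced) — only voicing changes, and always toward the preceding segment.
Since the segment that changes follows the conditioning segment, the assimilation is progressive.

progressive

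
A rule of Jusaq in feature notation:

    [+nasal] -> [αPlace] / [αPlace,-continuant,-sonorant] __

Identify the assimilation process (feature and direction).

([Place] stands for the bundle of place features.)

The shared variable α links the value of the place features (abbreviated [Place]) on the target to the same value on the neighbouring segment, so place is the feature that assimilates.
The conditioning segment sits to the left of the focus bar, meaning the trigger precedes the segment that changes — progressive assimilation.

progressive place assimilation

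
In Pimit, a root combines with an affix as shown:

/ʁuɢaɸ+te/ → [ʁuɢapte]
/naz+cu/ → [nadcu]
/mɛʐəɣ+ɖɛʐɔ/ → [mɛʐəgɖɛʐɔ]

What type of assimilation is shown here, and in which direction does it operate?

regressive manner assimilation

Underlying /ɸ/ is realised as [p] next to /t/; /t/ itself does not change.
/ɸ/ is a fricative while /t/ is a stop; the output [p] is a stop, matching the trigger — so the feature that spreads is manner.
Place and voice are unchanged, so the assimilation is partial, not total.
Checking the remaining alternations: /z/ → [d] before /c/ (fricative → stop, matching a stop); /ɣ/ → [g] before /ɖ/ (fricative → stop, matching a stop) — only manner changes, and always toward the following segment.
Since the segment that changes precedes the conditioning segment, the assimilation is regressive.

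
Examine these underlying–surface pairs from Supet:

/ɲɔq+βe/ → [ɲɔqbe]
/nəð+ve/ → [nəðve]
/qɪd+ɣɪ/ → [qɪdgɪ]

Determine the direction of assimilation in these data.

progressive

The segment that alternates is /β/, which surfaces as [b] when adjacent to /q/.
The change fricative → stop matches the manner of the preceding /q/, identifying this as manner assimilation.
The same holds elsewhere in the data: /ɣ/ → [g] after /d/ (fricative → stop, matching a stop) — only manner changes, and always toward the preceding segment.
No alternation appears in [nəðve]: there the adjacent consonants already agree in manner (/v/ and /ð/ are both fricatives), so this form is consistent with the same rule.
Since the segment that changes follows the conditioning segment, the assimilation is progressive.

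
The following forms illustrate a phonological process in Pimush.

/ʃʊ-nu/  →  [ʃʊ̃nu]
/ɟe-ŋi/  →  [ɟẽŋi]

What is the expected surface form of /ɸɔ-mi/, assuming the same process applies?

[ɸɔ̃mi]

The data show regressive nasality assimilation (vowel nasalisation): /ʊ/ → [ʊ̃] before /n/; /e/ → [ẽ] before /ŋ/ — a vowel is nasalised by an immediately following nasal consonant.
The vowel /ɔ/ is adjacent to the following nasal /m/, so it acquires [+nasal] and surfaces as [ɔ̃].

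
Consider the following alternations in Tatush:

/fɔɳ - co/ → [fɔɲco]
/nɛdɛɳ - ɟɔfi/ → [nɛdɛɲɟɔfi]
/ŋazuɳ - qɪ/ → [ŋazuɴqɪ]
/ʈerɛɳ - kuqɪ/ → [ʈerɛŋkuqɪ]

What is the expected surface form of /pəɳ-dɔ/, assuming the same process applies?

The data show regressive place assimilation: /ɳ/ → [ɲ] before /c/; /ɳ/ → [ɲ] before /ɟ/; /ɳ/ → [ɴ] before /q/; /ɳ/ → [ŋ] before /k/. In each pair only place changes, matching the following consonant, while manner and voice stay constant.
The rule targets /ɳ/ (voiced retroflex nasal), which sits before the trigger /d/ (alveolar).
The voiced alveolar nasal is [n], so /ɳ/ → [n].

[pəndɔ]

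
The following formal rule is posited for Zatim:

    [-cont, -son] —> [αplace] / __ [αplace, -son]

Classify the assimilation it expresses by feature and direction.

The shared variable α links the value of the place features (abbreviated [place]) on the target to the same value on the neighbouring segment, so place is the feature that assimilates.
The conditioning segment sits to the right of the focus bar, meaning the trigger follows the segment that changes — regressive assimilation.

regressive place assimilation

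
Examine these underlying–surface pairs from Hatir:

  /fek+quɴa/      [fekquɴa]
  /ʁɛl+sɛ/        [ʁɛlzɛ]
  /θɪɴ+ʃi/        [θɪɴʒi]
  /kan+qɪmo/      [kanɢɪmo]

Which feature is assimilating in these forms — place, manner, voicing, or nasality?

Comparing underlying and surface forms, /s/ → [z] is the alternation; the neighbouring /l/ is constant.
The change voiceless → voiced matches the voicing of the preceding /l/, identifying this as voicing assimilation.
Checking the remaining alternations: /ʃ/ → [ʒ] after /ɴ/ (voiceless → voiced, matching voiced); /q/ → [ɢ] after /n/ (voiceless → voiced, matching voiced) — only voicing changes, and always toward the preceding segment.
Nothing changes in [fekquɴa]: there the adjacent consonants already agree in voicing (/q/ and /k/ are both voiceless), so this form is consistent with the same rule.

voicing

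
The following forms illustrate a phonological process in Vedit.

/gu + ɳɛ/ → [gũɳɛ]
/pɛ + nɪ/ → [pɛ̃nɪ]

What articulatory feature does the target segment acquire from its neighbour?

nasality

The vowel /u/ surfaces as nasalised [ũ] next to the following nasal /ɳ/ — it has acquired the [+nasal] feature of its neighbour.
Likewise in the remaining data: /ɛ/ → [ɛ̃] before /n/ — each time a vowel is nasalised next to a following nasal.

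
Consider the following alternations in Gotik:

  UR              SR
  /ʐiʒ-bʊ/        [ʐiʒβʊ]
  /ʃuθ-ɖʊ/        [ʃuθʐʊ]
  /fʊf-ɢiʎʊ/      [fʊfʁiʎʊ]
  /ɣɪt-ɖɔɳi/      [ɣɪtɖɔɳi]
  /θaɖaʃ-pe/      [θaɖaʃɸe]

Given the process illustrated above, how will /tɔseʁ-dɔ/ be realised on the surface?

The data show progressive manner assimilation: /b/ → [β] after /ʒ/; /ɖ/ → [ʐ] after /θ/; /ɢ/ → [ʁ] after /f/; /p/ → [ɸ] after /ʃ/. In each pair only manner changes, matching the preceding consonant, while place and voice stay constant.
No alternation appears in [ɣɪtɖɔɳi]: there the adjacent consonants already agree in manner (/ɖ/ and /t/ are both stops), so this form is consistent with the same rule.
/d/ is a voiced alveolar stop. The preceding trigger /ʁ/ is a fricative, so /d/ must become a fricative as well.
A voiced alveolar fricative is [z], so the surface segment is [z].

[tɔseʁzɔ]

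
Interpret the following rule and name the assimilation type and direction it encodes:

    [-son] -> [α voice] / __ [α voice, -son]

regressive voicing assimilation

The rule copies [voice] from the environment onto the target, so the assimilating feature is voicing.
Since the environment is written after the underscore, the trigger follows the target; the direction is regressive.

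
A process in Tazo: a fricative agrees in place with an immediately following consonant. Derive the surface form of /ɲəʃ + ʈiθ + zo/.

[ɲəʂʈiszo]

/ʃ/ is a voiceless postalveolar fricative. The following trigger /ʈ/ is retroflex, so /ʃ/ must become retroflex as well.
The voiceless retroflex fricative is [ʂ], so /ʃ/ → [ʂ].
The same rule applies at the second boundary: /θ/ → [s] next to /z/.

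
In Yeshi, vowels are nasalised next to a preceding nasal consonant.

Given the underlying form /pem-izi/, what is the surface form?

[pemĩzi]

/i/ sits next to the nasal /m/ and is therefore nasalised to [ĩ].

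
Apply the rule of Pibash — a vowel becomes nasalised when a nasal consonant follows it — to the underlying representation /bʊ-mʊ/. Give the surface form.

The vowel /ʊ/ is adjacent to the following nasal /m/, so it acquires [+nasal] and surfaces as [ʊ̃].

[bʊ̃mʊ]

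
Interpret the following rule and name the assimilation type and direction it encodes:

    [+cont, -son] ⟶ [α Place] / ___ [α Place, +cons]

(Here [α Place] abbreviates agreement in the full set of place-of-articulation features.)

regressive place assimilation

The rule copies the place features (abbreviated [Place]) from the environment onto the target, so the assimilating feature is place.
Since the environment is written after the underscore, the trigger follows the target; the direction is regressive.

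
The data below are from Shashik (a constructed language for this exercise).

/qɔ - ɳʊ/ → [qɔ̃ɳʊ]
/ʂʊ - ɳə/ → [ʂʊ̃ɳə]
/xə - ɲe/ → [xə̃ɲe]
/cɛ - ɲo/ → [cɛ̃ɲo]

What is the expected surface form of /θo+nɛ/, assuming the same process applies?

[θõnɛ]

The data show regressive nasality assimilation (vowel nasalisation): /ɔ/ → [ɔ̃] before /ɳ/; /ʊ/ → [ʊ̃] before /ɳ/; /ə/ → [ə̃] before /ɲ/; /ɛ/ → [ɛ̃] before /ɲ/ — a vowel is nasalised by an immediately following nasal consonant.
The vowel /o/ is adjacent to the following nasal /n/, so it acquires [+nasal] and surfaces as [õ].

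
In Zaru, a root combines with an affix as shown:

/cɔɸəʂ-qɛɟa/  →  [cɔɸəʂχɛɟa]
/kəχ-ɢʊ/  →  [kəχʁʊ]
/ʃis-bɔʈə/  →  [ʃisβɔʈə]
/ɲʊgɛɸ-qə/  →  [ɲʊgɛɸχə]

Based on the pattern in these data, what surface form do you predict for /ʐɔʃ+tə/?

The data show progressive manner assimilation: /q/ → [χ] after /ʂ/; /ɢ/ → [ʁ] after /χ/; /b/ → [β] after /s/; /q/ → [χ] after /ɸ/. In each pair only manner changes, matching the preceding consonant, while place and voice stay constant.
/t/ is a voiceless alveolar stop. The preceding trigger /ʃ/ is a fricative, so /t/ must become a fricative as well.
Changing only its manner to fricative gives [s] — the voiceless alveolar fricative.

[ʐɔʃsə]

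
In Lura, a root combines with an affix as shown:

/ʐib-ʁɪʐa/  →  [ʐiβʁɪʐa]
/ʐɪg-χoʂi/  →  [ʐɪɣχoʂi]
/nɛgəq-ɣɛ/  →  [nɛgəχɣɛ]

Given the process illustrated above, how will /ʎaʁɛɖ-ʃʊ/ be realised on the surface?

[ʎaʁɛʐʃʊ]

The data show regressive manner assimilation: /b/ → [β] before /ʁ/; /g/ → [ɣ] before /χ/; /q/ → [χ] before /ɣ/. In each pair only manner changes, matching the following consonant, while place and voice stay constant.
/ɖ/ is a voiced retroflex stop. The following trigger /ʃ/ is a fricative, so /ɖ/ must become a fricative as well.
The voiced retroflex fricative is [ʐ], so /ɖ/ → [ʐ].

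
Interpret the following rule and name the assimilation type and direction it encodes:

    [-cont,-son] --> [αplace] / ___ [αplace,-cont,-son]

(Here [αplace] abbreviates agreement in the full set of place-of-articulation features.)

The rule copies the place features (abbreviated [place]) from the environment onto the target, so the assimilating feature is place.
The conditioning segment sits to the right of the focus bar, meaning the trigger follows the segment that changes — regressive assimilation.

regressive place assimilation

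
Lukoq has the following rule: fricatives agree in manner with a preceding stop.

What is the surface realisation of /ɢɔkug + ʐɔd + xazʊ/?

/ʐ/ is a voiced retroflex fricative. The preceding trigger /g/ is a stop, so /ʐ/ must become a stop as well.
A voiced retroflex stop is [ɖ], so the surface segment is [ɖ].
At the second juncture, /x/ likewise becomes [k] adjacent to /d/.

[ɢɔkugɖɔdkazʊ]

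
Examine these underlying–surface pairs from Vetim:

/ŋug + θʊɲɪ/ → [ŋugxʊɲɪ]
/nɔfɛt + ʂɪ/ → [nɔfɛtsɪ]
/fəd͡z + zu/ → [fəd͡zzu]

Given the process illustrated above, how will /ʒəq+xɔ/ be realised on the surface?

[ʒəqχɔ]

The data show progressive place assimilation: /θ/ → [x] after /g/; /ʂ/ → [s] after /t/. In each pair only place changes, matching the preceding consonant, while manner and voice stay constant.
Nothing changes in [fəd͡zzu]: there the adjacent consonants already agree in place (/z/ and /d͡z/ are both alveolar), so this form is consistent with the same rule.
The rule targets /x/ (voiceless velar fricative), which sits after the trigger /q/ (uvular).
The voiceless uvular fricative is [χ], so /x/ → [χ].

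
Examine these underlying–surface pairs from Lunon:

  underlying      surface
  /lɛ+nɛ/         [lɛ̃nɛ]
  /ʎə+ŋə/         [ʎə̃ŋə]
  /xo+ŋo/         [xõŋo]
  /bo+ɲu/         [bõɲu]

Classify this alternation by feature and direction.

regressive nasality assimilation (vowel nasalisation)

The vowel /ɛ/ surfaces as nasalised [ɛ̃] next to the following nasal /n/ — it has acquired the [+nasal] feature of its neighbour.
Likewise in the remaining data: /ə/ → [ə̃] before /ŋ/; /o/ → [õ] before /ŋ/; /o/ → [õ] before /ɲ/ — each time a vowel is nasalised next to a following nasal.
Because the conditioning nasal is to the right of the vowel that changes, the process is regressive (anticipatory).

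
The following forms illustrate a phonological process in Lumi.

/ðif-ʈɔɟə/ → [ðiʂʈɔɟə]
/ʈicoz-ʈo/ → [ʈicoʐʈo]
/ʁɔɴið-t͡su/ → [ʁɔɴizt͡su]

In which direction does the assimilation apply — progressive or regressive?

regressive

The segment that alternates is /f/, which surfaces as [ʂ] when adjacent to /ʈ/.
/f/ is labiodental while /ʈ/ is retroflex; the output [ʂ] is retroflex, matching the trigger — so the feature that spreads is place.
The other alternating forms pattern the same way: /z/ → [ʐ] before /ʈ/ (alveolar → retroflex, matching retroflex); /ð/ → [z] before /t͡s/ (dental → alveolar, matching alveolar) — only place changes, and always toward the following segment.
The trigger is the following segment, so the direction is regressive (anticipatory).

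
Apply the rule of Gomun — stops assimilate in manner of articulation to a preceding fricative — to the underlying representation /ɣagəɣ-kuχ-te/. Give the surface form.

/k/ is a voiceless velar stop. The preceding trigger /ɣ/ is a fricative, so /k/ must become a fricative as well.
The voiceless velar fricative is [x], so /k/ → [x].
At the second juncture, /t/ likewise becomes [s] adjacent to /χ/.

[ɣagəɣxuχse]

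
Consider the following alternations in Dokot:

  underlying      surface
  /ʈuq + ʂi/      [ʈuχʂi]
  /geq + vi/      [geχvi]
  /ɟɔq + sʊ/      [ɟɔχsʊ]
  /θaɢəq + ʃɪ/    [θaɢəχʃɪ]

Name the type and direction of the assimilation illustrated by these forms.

Comparing underlying and surface forms, /q/ → [χ] is the alternation; the neighbouring /ʂ/ is constant.
/q/ is a stop while /ʂ/ is a fricative; the output [χ] is a fricative, matching the trigger — so the feature that spreads is manner.
Place and voice are unchanged, so the assimilation is partial, not total.
The same holds elsewhere in the data: /q/ → [χ] before /v/ (stop → fricative, matching a fricative); /q/ → [χ] before /s/ (stop → fricative, matching a fricative); /q/ → [χ] before /ʃ/ (stop → fricative, matching a fricative) — only manner changes, and always toward the following segment.
Since the segment that changes precedes the conditioning segment, the assimilation is regressive.

regressive manner assimilation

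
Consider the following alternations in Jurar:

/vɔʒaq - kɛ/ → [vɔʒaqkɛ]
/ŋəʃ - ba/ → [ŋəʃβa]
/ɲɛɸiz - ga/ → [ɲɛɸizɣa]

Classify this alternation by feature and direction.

Comparing underlying and surface forms, /b/ → [β] is the alternation; the neighbouring /ʃ/ is constant.
The change stop → fricative matches the manner of the preceding /ʃ/, identifying this as manner assimilation.
Place and voice are unchanged, so the assimilation is partial, not total.
The same holds elsewhere in the data: /g/ → [ɣ] after /z/ (stop → fricative, matching a fricative) — only manner changes, and always toward the preceding segment.
Nothing changes in [vɔʒaqkɛ]: there the adjacent consonants already agree in manner (/k/ and /q/ are both stops), so this form is consistent with the same rule.
The trigger is the preceding segment, so the direction is progressive (perseverative).

progressive manner assimilation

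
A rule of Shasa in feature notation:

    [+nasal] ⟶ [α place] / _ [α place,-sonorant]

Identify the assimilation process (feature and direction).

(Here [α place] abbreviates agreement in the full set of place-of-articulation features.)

regressive place assimilation

The rule copies the place features (abbreviated [place]) from the environment onto the target, so the assimilating feature is place.
The conditioning segment sits to the right of the focus bar, meaning the trigger follows the segment that changes — regressive assimilation.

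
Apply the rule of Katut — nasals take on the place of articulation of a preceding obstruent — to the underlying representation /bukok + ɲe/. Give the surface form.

The rule targets /ɲ/ (voiced palatal nasal), which sits after the trigger /k/ (velar).
A voiced velar nasal is [ŋ], so the surface segment is [ŋ].

[bukokŋe]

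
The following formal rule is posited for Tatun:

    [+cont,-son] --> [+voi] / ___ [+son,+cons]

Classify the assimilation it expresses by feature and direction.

The target ([+cont,-son], fricatives) acquires [+voi] next to a sonorant consonant ([+son,+cons]) — it takes on the voicing of its neighbour, so the feature that spreads is voicing.
Since the environment is written after the underscore, the trigger follows the target; the direction is regressive.

regressive voicing assimilation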